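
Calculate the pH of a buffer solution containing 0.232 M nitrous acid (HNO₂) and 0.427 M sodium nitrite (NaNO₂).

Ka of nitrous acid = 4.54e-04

pKa = -log(4.54e-04) = 3.34. pH = pKa + log([A⁻]/[HA]) = 3.34 + log(0.427/0.232)

pH = 3.61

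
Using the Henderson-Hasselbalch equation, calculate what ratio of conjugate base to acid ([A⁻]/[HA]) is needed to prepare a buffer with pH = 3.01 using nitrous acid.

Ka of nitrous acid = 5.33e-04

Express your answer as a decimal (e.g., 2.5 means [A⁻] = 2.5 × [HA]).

pKa = -log(5.33e-04) = 3.2733. pH = pKa + log([A⁻]/[HA]), so log([A⁻]/[HA]) = pH − pKa = 3.01 − 3.2733 = -0.2633. [A⁻]/[HA] = 10^(-0.2633) = 0.545

[A⁻]/[HA] = 0.545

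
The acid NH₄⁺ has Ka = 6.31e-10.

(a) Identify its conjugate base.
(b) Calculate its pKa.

(a) The conjugate base is formed by removing one H⁺ from NH₄⁺, giving NH₃. (b) pKa = -log(Ka) = -log(6.31e-10) = 9.20.

Conjugate base: NH₃; pK_a = 9.20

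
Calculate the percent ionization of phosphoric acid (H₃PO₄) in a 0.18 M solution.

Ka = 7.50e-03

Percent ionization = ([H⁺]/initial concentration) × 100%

Using Ka equilibrium: x² + Ka×x - Ka×C = 0. Solving: [H⁺] = 3.3183e-02. Percent = (3.3183e-02/0.18) × 100

Percent ionization = 18.4%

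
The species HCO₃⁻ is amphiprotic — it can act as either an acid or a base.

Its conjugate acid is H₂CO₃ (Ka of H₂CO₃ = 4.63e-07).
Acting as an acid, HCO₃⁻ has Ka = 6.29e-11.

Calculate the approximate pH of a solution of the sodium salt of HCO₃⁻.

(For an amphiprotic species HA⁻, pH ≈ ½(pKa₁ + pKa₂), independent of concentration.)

pKa₁ = -log(4.63e-07) = 6.33; pKa₂ = -log(6.29e-11) = 10.20. For an amphiprotic species, pH ≈ ½(pKa₁ + pKa₂) = ½(6.33 + 10.20) = 8.27.

pH = 8.27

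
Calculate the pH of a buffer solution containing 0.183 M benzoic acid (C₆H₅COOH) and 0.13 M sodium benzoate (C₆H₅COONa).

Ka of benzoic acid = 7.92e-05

pKa = -log(7.92e-05) = 4.10. pH = pKa + log([A⁻]/[HA]) = 4.10 + log(0.13/0.183)

pH = 3.95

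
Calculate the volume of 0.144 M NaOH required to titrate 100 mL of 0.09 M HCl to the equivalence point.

At equivalence: moles acid = moles base. moles HCl = 0.09 × 100/1000 = 0.009 mol. V_base = moles / 0.144 × 1000 = 62.5 mL.

V_{base} = 62.5 mL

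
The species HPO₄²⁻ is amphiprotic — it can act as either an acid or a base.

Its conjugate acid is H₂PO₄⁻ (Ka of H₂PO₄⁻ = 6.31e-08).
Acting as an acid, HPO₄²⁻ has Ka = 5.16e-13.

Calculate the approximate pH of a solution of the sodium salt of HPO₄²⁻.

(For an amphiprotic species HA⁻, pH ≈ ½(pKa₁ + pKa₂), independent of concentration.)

pKa₁ = -log(6.31e-08) = 7.20; pKa₂ = -log(5.16e-13) = 12.29. For an amphiprotic species, pH ≈ ½(pKa₁ + pKa₂) = ½(7.20 + 12.29) = 9.74.

pH = 9.74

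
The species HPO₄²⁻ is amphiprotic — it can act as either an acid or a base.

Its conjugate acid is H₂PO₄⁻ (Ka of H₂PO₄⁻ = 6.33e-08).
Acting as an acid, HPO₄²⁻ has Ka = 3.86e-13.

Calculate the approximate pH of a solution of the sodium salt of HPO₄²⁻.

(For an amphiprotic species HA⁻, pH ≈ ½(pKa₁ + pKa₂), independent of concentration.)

pKa₁ = -log(6.33e-08) = 7.20; pKa₂ = -log(3.86e-13) = 12.41. For an amphiprotic species, pH ≈ ½(pKa₁ + pKa₂) = ½(7.20 + 12.41) = 9.81.

pH = 9.81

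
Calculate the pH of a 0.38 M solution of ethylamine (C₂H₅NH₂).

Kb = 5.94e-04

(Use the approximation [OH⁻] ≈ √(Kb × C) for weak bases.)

[OH⁻] = √(Kb × C) = √(5.94e-04 × 0.38) = 1.5024e-02. pOH = 1.82, pH = 14 - pOH

pH = 12.18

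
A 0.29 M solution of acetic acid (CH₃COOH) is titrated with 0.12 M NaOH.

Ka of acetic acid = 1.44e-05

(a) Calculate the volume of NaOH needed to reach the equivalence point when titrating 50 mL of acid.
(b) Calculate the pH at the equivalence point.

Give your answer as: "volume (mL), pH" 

moles acid = 0.29 × 50/1000 = 0.0145 mol; V_base = moles/0.12 × 1000 = 120.8 mL. At equivalence only the conjugate base is present: [A⁻] = 0.0145/0.171 = 8.4878e-02 M. Kb = Kw/Ka = 6.94e-10; [OH⁻] = √(Kb × [A⁻]) = 7.6774e-06; pOH = 5.11; pH = 14 - pOH = 8.89.

V = 120.8 mL, pH = 8.89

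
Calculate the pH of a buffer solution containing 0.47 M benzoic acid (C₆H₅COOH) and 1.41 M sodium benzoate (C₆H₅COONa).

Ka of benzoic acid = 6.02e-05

pKa = -log(6.02e-05) = 4.22. pH = pKa + log([A⁻]/[HA]) = 4.22 + log(1.41/0.47)

pH = 4.70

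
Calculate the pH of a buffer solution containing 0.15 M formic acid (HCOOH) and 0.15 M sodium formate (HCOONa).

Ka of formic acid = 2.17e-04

pKa = -log(2.17e-04) = 3.66. pH = pKa + log([A⁻]/[HA]) = 3.66 + log(0.15/0.15)

pH = 3.66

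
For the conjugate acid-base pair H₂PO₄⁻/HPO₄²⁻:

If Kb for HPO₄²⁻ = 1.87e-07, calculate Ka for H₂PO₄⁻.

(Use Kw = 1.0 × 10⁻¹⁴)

For a conjugate pair Ka × Kb = Kw, so Ka = Kw/Kb = 1.0 × 10⁻¹⁴ / 1.87e-07 = 5.35e-08.

K_a = 5.35e-08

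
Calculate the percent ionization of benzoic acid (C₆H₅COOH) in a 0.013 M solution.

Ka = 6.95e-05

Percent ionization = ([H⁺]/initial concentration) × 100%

Using Ka equilibrium: x² + Ka×x - Ka×C = 0. Solving: [H⁺] = 9.1641e-04. Percent = (9.1641e-04/0.013) × 100

Percent ionization = 7.05%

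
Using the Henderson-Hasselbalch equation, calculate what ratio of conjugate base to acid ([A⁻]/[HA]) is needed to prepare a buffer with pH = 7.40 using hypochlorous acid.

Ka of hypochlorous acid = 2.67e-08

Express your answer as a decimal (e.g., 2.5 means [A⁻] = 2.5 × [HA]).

pKa = -log(2.67e-08) = 7.5735. pH = pKa + log([A⁻]/[HA]), so log([A⁻]/[HA]) = pH − pKa = 7.40 − 7.5735 = -0.1735. [A⁻]/[HA] = 10^(-0.1735) = 0.671

[A⁻]/[HA] = 0.671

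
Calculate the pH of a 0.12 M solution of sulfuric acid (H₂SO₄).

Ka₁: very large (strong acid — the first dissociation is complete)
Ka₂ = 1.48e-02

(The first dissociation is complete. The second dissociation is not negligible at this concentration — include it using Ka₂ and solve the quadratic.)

First dissociation is complete: [H⁺]₀ = [HSO₄⁻]₀ = C = 0.12 M. Second dissociation HSO₄⁻ ⇌ H⁺ + SO₄²⁻: let x = [SO₄²⁻]. Ka₂ = (C + x)·x / (C − x) = 1.48e-02 → x² + (C + Ka₂)·x − Ka₂·C = 0 → x² + 0.13480·x − 1.776e-03 = 0. x = (−0.13480 + √(0.13480² + 4 × 1.776e-03)) / 2 = 1.2091e-02 M. [H⁺] = C + x = 0.12 + 1.2091e-02 = 1.3209e-01 M. pH = -log(1.3209e-01) = 0.88.

pH = 0.88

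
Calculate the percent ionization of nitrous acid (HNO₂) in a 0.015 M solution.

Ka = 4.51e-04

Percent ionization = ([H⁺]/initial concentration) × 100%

Using Ka equilibrium: x² + Ka×x - Ka×C = 0. Solving: [H⁺] = 2.3852e-03. Percent = (2.3852e-03/0.015) × 100

Percent ionization = 15.9%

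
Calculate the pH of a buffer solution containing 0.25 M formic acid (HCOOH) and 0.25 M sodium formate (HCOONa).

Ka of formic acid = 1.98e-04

pKa = -log(1.98e-04) = 3.70. pH = pKa + log([A⁻]/[HA]) = 3.70 + log(0.25/0.25)

pH = 3.70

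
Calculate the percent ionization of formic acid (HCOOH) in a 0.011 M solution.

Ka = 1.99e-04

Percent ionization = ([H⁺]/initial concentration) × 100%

Using Ka equilibrium: x² + Ka×x - Ka×C = 0. Solving: [H⁺] = 1.3834e-03. Percent = (1.3834e-03/0.011) × 100

Percent ionization = 12.6%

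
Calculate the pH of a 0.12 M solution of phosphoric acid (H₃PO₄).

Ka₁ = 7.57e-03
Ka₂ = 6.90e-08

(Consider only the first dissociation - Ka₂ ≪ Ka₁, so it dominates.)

First dissociation dominates. From Ka₁ = [H⁺][HA⁻]/[H₂A], x² + Ka₁·x − Ka₁·C = 0 with C = 0.12 M and Ka₁ = 7.57e-03. Solving: [H⁺] = (−Ka₁ + √(Ka₁² + 4·Ka₁·C)) / 2 = 2.6591e-02 M. pH = -log(2.6591e-02) = 1.58.

pH = 1.58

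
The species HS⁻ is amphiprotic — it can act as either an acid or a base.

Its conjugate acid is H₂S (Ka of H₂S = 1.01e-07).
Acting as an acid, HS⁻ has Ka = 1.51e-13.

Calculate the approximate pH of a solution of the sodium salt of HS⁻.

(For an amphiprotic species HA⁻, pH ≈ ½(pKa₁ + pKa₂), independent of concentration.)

pKa₁ = -log(1.01e-07) = 7.00; pKa₂ = -log(1.51e-13) = 12.82. For an amphiprotic species, pH ≈ ½(pKa₁ + pKa₂) = ½(7.00 + 12.82) = 9.91.

pH = 9.91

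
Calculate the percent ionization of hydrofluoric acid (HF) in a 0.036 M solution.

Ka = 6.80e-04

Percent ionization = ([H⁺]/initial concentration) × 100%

Using Ka equilibrium: x² + Ka×x - Ka×C = 0. Solving: [H⁺] = 4.6194e-03. Percent = (4.6194e-03/0.036) × 100

Percent ionization = 12.8%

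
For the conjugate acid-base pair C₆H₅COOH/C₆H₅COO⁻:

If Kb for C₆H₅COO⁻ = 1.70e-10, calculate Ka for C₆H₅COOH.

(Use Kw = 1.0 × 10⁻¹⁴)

For a conjugate pair Ka × Kb = Kw, so Ka = Kw/Kb = 1.0 × 10⁻¹⁴ / 1.70e-10 = 5.88e-05.

K_a = 5.88e-05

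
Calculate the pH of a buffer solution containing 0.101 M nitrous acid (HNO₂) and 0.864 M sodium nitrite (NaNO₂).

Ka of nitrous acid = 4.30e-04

pKa = -log(4.30e-04) = 3.37. pH = pKa + log([A⁻]/[HA]) = 3.37 + log(0.864/0.101)

pH = 4.30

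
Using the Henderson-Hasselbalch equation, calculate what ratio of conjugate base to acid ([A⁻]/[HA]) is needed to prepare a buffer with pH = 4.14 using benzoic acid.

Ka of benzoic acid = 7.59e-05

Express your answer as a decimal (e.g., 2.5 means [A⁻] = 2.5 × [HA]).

pKa = -log(7.59e-05) = 4.1198. pH = pKa + log([A⁻]/[HA]), so log([A⁻]/[HA]) = pH − pKa = 4.14 − 4.1198 = 0.0202. [A⁻]/[HA] = 10^(0.0202) = 1.05

[A⁻]/[HA] = 1.05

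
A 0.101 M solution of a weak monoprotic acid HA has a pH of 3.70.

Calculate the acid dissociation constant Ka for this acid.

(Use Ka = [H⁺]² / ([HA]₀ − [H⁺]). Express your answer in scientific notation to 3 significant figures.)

[H⁺] = 10^(−pH) = 10^(−3.70) = 1.995e-04 M. For HA ⇌ H⁺ + A⁻, Ka = [H⁺][A⁻]/[HA] = [H⁺]² / ([HA]₀ − [H⁺]) = (1.995e-04)² / (0.101 − 1.995e-04) = 3.95e-07.

K_a = 3.95e-07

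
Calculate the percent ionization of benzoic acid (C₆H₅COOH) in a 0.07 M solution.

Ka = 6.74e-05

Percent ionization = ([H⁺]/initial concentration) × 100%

Using Ka equilibrium: x² + Ka×x - Ka×C = 0. Solving: [H⁺] = 2.1387e-03. Percent = (2.1387e-03/0.07) × 100

Percent ionization = 3.06%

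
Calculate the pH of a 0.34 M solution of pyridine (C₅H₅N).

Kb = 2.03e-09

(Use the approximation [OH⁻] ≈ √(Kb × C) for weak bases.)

[OH⁻] = √(Kb × C) = √(2.03e-09 × 0.34) = 2.6272e-05. pOH = 4.58, pH = 14 - pOH

pH = 9.42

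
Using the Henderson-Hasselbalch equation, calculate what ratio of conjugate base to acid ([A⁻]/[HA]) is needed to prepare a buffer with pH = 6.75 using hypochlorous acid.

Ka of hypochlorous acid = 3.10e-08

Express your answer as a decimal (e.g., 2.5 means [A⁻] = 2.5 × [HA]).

pKa = -log(3.10e-08) = 7.5086. pH = pKa + log([A⁻]/[HA]), so log([A⁻]/[HA]) = pH − pKa = 6.75 − 7.5086 = -0.7586. [A⁻]/[HA] = 10^(-0.7586) = 0.174

[A⁻]/[HA] = 0.174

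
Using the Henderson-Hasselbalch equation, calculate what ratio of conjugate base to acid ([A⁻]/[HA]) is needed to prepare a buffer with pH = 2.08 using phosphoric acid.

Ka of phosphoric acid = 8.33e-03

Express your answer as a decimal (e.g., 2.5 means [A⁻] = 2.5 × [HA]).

pKa = -log(8.33e-03) = 2.0794. pH = pKa + log([A⁻]/[HA]), so log([A⁻]/[HA]) = pH − pKa = 2.08 − 2.0794 = 0.0006. [A⁻]/[HA] = 10^(0.0006) = 1.00

[A⁻]/[HA] = 1.00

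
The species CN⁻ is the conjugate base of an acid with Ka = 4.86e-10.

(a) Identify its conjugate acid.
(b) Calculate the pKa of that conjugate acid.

(a) The conjugate acid is formed by adding one H⁺ to CN⁻, giving HCN. (b) pKa = -log(Ka) = -log(4.86e-10) = 9.31.

Conjugate acid: HCN; pK_a = 9.31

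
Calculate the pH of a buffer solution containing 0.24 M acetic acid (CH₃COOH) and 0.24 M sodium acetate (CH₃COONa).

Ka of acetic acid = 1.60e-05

pKa = -log(1.60e-05) = 4.80. pH = pKa + log([A⁻]/[HA]) = 4.80 + log(0.24/0.24)

pH = 4.80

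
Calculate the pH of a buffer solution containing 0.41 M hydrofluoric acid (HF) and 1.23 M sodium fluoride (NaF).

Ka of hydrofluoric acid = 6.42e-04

pKa = -log(6.42e-04) = 3.19. pH = pKa + log([A⁻]/[HA]) = 3.19 + log(1.23/0.41)

pH = 3.67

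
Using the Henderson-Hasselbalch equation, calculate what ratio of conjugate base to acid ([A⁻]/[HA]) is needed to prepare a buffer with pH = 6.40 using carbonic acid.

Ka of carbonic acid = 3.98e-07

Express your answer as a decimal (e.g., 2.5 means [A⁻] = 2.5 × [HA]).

pKa = -log(3.98e-07) = 6.4001. pH = pKa + log([A⁻]/[HA]), so log([A⁻]/[HA]) = pH − pKa = 6.40 − 6.4001 = -0.0001. [A⁻]/[HA] = 10^(-0.0001) = 1.00

[A⁻]/[HA] = 1.00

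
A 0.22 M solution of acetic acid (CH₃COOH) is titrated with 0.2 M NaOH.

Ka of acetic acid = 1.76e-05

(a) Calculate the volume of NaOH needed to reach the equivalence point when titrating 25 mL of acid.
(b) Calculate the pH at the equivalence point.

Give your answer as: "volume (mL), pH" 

moles acid = 0.22 × 25/1000 = 0.0055 mol; V_base = moles/0.2 × 1000 = 27.5 mL. At equivalence only the conjugate base is present: [A⁻] = 0.0055/0.052 = 1.0476e-01 M. Kb = Kw/Ka = 5.68e-10; [OH⁻] = √(Kb × [A⁻]) = 7.7152e-06; pOH = 5.11; pH = 14 - pOH = 8.89.

V = 27.5 mL, pH = 8.89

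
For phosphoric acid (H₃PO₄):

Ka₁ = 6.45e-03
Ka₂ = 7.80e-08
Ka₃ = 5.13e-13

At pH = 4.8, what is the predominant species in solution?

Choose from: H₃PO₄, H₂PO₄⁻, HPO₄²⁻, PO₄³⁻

pKa₁ = 2.19, pKa₂ = 7.11, pKa₃ = 12.29. For a polyprotic acid the predominant species crosses at each pKa: below pKa_n the protonated form dominates, above it the deprotonated form does. At pH = 4.8, the predominant species is H₂PO₄⁻.

H₂PO₄⁻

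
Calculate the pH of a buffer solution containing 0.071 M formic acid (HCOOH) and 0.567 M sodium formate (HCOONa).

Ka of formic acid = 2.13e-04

pKa = -log(2.13e-04) = 3.67. pH = pKa + log([A⁻]/[HA]) = 3.67 + log(0.567/0.071)

pH = 4.57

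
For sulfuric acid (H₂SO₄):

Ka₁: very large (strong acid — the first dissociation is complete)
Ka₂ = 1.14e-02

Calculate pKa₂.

pKa₂ = -log(Ka₂) = -log(1.14e-02) = 1.94.

pK_{a2} = 1.94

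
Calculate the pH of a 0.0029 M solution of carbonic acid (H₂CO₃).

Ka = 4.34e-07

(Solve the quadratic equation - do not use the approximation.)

x² + Ka×x - Ka×C = 0. Using quadratic formula: [H⁺] = 3.5260e-05

pH = 4.45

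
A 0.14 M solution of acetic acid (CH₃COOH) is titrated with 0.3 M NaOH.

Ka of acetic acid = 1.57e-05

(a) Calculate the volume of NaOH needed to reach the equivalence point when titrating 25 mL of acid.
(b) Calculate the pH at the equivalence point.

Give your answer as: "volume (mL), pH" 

moles acid = 0.14 × 25/1000 = 0.0035 mol; V_base = moles/0.3 × 1000 = 11.7 mL. At equivalence only the conjugate base is present: [A⁻] = 0.0035/0.037 = 9.5455e-02 M. Kb = Kw/Ka = 6.37e-10; [OH⁻] = √(Kb × [A⁻]) = 7.7974e-06; pOH = 5.11; pH = 14 - pOH = 8.89.

V = 11.7 mL, pH = 8.89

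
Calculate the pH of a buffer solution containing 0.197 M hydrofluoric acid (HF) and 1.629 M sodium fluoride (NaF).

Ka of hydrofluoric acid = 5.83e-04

pKa = -log(5.83e-04) = 3.23. pH = pKa + log([A⁻]/[HA]) = 3.23 + log(1.629/0.197)

pH = 4.15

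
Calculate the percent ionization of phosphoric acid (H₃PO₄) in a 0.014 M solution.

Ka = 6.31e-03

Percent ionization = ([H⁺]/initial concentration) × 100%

Using Ka equilibrium: x² + Ka×x - Ka×C = 0. Solving: [H⁺] = 6.7593e-03. Percent = (6.7593e-03/0.014) × 100

Percent ionization = 48.3%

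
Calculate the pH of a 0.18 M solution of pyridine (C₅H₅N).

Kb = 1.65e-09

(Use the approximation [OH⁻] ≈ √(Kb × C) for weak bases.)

[OH⁻] = √(Kb × C) = √(1.65e-09 × 0.18) = 1.7234e-05. pOH = 4.76, pH = 14 - pOH

pH = 9.24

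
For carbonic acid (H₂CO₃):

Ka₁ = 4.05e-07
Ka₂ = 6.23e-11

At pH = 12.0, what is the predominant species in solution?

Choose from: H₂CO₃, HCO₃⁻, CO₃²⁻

pKa₁ = 6.39, pKa₂ = 10.21. For a polyprotic acid the predominant species crosses at each pKa: below pKa_n the protonated form dominates, above it the deprotonated form does. At pH = 12.0, the predominant species is CO₃²⁻.

CO₃²⁻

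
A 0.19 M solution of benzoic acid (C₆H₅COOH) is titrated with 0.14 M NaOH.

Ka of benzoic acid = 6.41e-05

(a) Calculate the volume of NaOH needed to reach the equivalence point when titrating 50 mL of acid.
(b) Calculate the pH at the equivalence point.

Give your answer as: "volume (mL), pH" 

moles acid = 0.19 × 50/1000 = 0.0095 mol; V_base = moles/0.14 × 1000 = 67.9 mL. At equivalence only the conjugate base is present: [A⁻] = 0.0095/0.118 = 8.0606e-02 M. Kb = Kw/Ka = 1.56e-10; [OH⁻] = √(Kb × [A⁻]) = 3.5461e-06; pOH = 5.45; pH = 14 - pOH = 8.55.

V = 67.9 mL, pH = 8.55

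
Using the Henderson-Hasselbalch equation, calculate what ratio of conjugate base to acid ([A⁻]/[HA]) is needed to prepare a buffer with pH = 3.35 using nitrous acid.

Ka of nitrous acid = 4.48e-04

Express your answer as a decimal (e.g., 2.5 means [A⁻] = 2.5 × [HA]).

pKa = -log(4.48e-04) = 3.3487. pH = pKa + log([A⁻]/[HA]), so log([A⁻]/[HA]) = pH − pKa = 3.35 − 3.3487 = 0.0013. [A⁻]/[HA] = 10^(0.0013) = 1.00

[A⁻]/[HA] = 1.00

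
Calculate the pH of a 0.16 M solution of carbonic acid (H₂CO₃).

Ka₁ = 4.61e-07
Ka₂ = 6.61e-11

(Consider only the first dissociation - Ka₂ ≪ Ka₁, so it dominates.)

First dissociation dominates. From Ka₁ = [H⁺][HA⁻]/[H₂A], x² + Ka₁·x − Ka₁·C = 0 with C = 0.16 M and Ka₁ = 4.61e-07. Solving: [H⁺] = (−Ka₁ + √(Ka₁² + 4·Ka₁·C)) / 2 = 2.7136e-04 M. pH = -log(2.7136e-04) = 3.57.

pH = 3.57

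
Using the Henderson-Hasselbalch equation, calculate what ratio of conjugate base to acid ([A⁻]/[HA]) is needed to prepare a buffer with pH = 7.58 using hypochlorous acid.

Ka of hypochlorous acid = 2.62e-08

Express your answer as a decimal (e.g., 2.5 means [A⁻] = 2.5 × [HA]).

pKa = -log(2.62e-08) = 7.5817. pH = pKa + log([A⁻]/[HA]), so log([A⁻]/[HA]) = pH − pKa = 7.58 − 7.5817 = -0.0017. [A⁻]/[HA] = 10^(-0.0017) = 0.996

[A⁻]/[HA] = 0.996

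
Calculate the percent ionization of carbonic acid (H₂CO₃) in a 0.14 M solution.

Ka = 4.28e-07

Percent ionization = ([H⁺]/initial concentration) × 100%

Using Ka equilibrium: x² + Ka×x - Ka×C = 0. Solving: [H⁺] = 2.4457e-04. Percent = (2.4457e-04/0.14) × 100

Percent ionization = 0.175%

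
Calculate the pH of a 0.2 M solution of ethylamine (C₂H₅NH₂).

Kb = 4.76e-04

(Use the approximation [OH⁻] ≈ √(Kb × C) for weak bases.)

[OH⁻] = √(Kb × C) = √(4.76e-04 × 0.2) = 9.7570e-03. pOH = 2.01, pH = 14 - pOH

pH = 11.99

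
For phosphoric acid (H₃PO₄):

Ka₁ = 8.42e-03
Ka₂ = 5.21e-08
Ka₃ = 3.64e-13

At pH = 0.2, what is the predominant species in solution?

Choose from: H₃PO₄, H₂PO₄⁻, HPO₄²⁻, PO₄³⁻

pKa₁ = 2.07, pKa₂ = 7.28, pKa₃ = 12.44. For a polyprotic acid the predominant species crosses at each pKa: below pKa_n the protonated form dominates, above it the deprotonated form does. At pH = 0.2, the predominant species is H₃PO₄.

H₃PO₄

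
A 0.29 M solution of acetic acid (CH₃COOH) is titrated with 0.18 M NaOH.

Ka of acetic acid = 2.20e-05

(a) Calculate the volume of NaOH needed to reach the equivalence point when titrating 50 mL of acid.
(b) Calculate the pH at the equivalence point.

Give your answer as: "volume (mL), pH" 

moles acid = 0.29 × 50/1000 = 0.0145 mol; V_base = moles/0.18 × 1000 = 80.6 mL. At equivalence only the conjugate base is present: [A⁻] = 0.0145/0.131 = 1.1106e-01 M. Kb = Kw/Ka = 4.55e-10; [OH⁻] = √(Kb × [A⁻]) = 7.1052e-06; pOH = 5.15; pH = 14 - pOH = 8.85.

V = 80.6 mL, pH = 8.85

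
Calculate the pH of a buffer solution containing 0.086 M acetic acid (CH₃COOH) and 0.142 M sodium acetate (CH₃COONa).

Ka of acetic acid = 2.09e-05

pKa = -log(2.09e-05) = 4.68. pH = pKa + log([A⁻]/[HA]) = 4.68 + log(0.142/0.086)

pH = 4.90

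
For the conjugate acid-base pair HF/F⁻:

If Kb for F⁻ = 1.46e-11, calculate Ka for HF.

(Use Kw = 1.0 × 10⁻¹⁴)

For a conjugate pair Ka × Kb = Kw, so Ka = Kw/Kb = 1.0 × 10⁻¹⁴ / 1.46e-11 = 6.85e-04.

K_a = 6.85e-04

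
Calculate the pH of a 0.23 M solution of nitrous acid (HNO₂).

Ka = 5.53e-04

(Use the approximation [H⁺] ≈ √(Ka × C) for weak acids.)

[H⁺] = √(Ka × C) = √(5.53e-04 × 0.23) = 1.1278e-02. pH = -log(1.1278e-02)

pH = 1.95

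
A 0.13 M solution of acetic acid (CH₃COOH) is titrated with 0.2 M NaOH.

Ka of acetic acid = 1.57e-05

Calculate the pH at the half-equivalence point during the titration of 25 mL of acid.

At half-equivalence [HA] = [A⁻], so Henderson-Hasselbalch gives pH = pKa = -log(1.57e-05) = 4.80.

pH = pKa = 4.80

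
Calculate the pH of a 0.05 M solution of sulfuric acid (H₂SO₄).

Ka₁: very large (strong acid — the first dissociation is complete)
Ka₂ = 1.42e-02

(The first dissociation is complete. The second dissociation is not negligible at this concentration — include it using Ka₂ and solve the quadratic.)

First dissociation is complete: [H⁺]₀ = [HSO₄⁻]₀ = C = 0.05 M. Second dissociation HSO₄⁻ ⇌ H⁺ + SO₄²⁻: let x = [SO₄²⁻]. Ka₂ = (C + x)·x / (C − x) = 1.42e-02 → x² + (C + Ka₂)·x − Ka₂·C = 0 → x² + 0.06420·x − 7.100e-04 = 0. x = (−0.06420 + √(0.06420² + 4 × 7.100e-04)) / 2 = 9.6182e-03 M. [H⁺] = C + x = 0.05 + 9.6182e-03 = 5.9618e-02 M. pH = -log(5.9618e-02) = 1.22.

pH = 1.22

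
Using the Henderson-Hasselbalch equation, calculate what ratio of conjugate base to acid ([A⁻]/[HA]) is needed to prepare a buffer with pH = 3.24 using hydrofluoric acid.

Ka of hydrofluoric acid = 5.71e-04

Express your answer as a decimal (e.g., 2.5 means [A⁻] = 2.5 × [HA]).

pKa = -log(5.71e-04) = 3.2434. pH = pKa + log([A⁻]/[HA]), so log([A⁻]/[HA]) = pH − pKa = 3.24 − 3.2434 = -0.0034. [A⁻]/[HA] = 10^(-0.0034) = 0.992

[A⁻]/[HA] = 0.992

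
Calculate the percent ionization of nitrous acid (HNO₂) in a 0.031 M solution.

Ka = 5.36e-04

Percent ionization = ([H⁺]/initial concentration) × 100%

Using Ka equilibrium: x² + Ka×x - Ka×C = 0. Solving: [H⁺] = 3.8171e-03. Percent = (3.8171e-03/0.031) × 100

Percent ionization = 12.3%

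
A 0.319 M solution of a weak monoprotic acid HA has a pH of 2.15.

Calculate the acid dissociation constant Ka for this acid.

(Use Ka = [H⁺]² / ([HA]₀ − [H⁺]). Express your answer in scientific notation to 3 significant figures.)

[H⁺] = 10^(−pH) = 10^(−2.15) = 7.079e-03 M. For HA ⇌ H⁺ + A⁻, Ka = [H⁺][A⁻]/[HA] = [H⁺]² / ([HA]₀ − [H⁺]) = (7.079e-03)² / (0.319 − 7.079e-03) = 1.61e-04.

K_a = 1.61e-04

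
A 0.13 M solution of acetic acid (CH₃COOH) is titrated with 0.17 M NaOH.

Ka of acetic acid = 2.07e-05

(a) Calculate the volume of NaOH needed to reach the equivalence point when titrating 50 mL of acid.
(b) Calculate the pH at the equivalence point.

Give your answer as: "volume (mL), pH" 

moles acid = 0.13 × 50/1000 = 0.0065 mol; V_base = moles/0.17 × 1000 = 38.2 mL. At equivalence only the conjugate base is present: [A⁻] = 0.0065/0.088 = 7.3667e-02 M. Kb = Kw/Ka = 4.83e-10; [OH⁻] = √(Kb × [A⁻]) = 5.9655e-06; pOH = 5.22; pH = 14 - pOH = 8.78.

V = 38.2 mL, pH = 8.78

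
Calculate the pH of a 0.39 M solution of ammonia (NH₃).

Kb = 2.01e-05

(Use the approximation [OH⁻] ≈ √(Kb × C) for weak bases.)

[OH⁻] = √(Kb × C) = √(2.01e-05 × 0.39) = 2.7998e-03. pOH = 2.55, pH = 14 - pOH

pH = 11.45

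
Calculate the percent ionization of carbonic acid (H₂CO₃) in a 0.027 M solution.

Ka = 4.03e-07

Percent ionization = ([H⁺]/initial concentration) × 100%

Using Ka equilibrium: x² + Ka×x - Ka×C = 0. Solving: [H⁺] = 1.0411e-04. Percent = (1.0411e-04/0.027) × 100

Percent ionization = 0.386%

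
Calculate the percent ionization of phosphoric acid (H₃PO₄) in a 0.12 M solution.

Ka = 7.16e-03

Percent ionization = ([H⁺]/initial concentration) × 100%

Using Ka equilibrium: x² + Ka×x - Ka×C = 0. Solving: [H⁺] = 2.5950e-02. Percent = (2.5950e-02/0.12) × 100

Percent ionization = 21.6%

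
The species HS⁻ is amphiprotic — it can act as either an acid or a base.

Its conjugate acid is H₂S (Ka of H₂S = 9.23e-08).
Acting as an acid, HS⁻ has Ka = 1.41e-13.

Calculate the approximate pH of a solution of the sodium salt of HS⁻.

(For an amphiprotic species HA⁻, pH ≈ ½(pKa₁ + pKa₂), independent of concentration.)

pKa₁ = -log(9.23e-08) = 7.03; pKa₂ = -log(1.41e-13) = 12.85. For an amphiprotic species, pH ≈ ½(pKa₁ + pKa₂) = ½(7.03 + 12.85) = 9.94.

pH = 9.94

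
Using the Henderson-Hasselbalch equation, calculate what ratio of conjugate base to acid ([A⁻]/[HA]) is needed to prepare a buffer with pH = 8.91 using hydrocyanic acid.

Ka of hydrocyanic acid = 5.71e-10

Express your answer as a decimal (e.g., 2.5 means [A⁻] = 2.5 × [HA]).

pKa = -log(5.71e-10) = 9.2434. pH = pKa + log([A⁻]/[HA]), so log([A⁻]/[HA]) = pH − pKa = 8.91 − 9.2434 = -0.3334. [A⁻]/[HA] = 10^(-0.3334) = 0.464

[A⁻]/[HA] = 0.464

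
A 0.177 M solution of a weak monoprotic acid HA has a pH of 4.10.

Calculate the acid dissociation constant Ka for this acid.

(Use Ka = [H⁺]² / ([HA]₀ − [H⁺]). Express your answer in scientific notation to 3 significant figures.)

[H⁺] = 10^(−pH) = 10^(−4.10) = 7.943e-05 M. For HA ⇌ H⁺ + A⁻, Ka = [H⁺][A⁻]/[HA] = [H⁺]² / ([HA]₀ − [H⁺]) = (7.943e-05)² / (0.177 − 7.943e-05) = 3.57e-08.

K_a = 3.57e-08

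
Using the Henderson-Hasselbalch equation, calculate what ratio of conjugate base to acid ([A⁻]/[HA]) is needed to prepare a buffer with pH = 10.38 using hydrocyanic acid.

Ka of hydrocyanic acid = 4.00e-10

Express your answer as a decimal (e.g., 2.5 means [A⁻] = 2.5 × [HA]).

pKa = -log(4.00e-10) = 9.3979. pH = pKa + log([A⁻]/[HA]), so log([A⁻]/[HA]) = pH − pKa = 10.38 − 9.3979 = 0.9821. [A⁻]/[HA] = 10^(0.9821) = 9.60

[A⁻]/[HA] = 9.60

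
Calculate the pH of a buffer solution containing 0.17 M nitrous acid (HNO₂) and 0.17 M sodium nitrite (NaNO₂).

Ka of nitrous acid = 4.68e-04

pKa = -log(4.68e-04) = 3.33. pH = pKa + log([A⁻]/[HA]) = 3.33 + log(0.17/0.17)

pH = 3.33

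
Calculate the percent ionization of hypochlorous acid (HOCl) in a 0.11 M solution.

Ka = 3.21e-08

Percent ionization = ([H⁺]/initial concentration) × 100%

Using Ka equilibrium: x² + Ka×x - Ka×C = 0. Solving: [H⁺] = 5.9406e-05. Percent = (5.9406e-05/0.11) × 100

Percent ionization = 0.054%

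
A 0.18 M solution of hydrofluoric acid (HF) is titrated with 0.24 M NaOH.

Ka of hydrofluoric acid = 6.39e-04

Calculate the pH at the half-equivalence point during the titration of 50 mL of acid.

At half-equivalence [HA] = [A⁻], so Henderson-Hasselbalch gives pH = pKa = -log(6.39e-04) = 3.19.

pH = pKa = 3.19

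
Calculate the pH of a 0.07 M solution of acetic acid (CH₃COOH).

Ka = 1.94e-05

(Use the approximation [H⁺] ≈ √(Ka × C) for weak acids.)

[H⁺] = √(Ka × C) = √(1.94e-05 × 0.07) = 1.1653e-03. pH = -log(1.1653e-03)

pH = 2.93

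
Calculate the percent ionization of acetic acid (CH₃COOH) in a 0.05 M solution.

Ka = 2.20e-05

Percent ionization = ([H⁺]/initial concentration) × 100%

Using Ka equilibrium: x² + Ka×x - Ka×C = 0. Solving: [H⁺] = 1.0379e-03. Percent = (1.0379e-03/0.05) × 100

Percent ionization = 2.08%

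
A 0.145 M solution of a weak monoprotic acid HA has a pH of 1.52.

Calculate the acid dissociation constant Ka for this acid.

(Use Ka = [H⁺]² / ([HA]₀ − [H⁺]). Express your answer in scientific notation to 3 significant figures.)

[H⁺] = 10^(−pH) = 10^(−1.52) = 3.020e-02 M. For HA ⇌ H⁺ + A⁻, Ka = [H⁺][A⁻]/[HA] = [H⁺]² / ([HA]₀ − [H⁺]) = (3.020e-02)² / (0.145 − 3.020e-02) = 7.94e-03.

K_a = 7.94e-03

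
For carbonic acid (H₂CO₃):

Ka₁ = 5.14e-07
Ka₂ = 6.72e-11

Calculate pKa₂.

pKa₂ = -log(Ka₂) = -log(6.72e-11) = 10.17.

pK_{a2} = 10.17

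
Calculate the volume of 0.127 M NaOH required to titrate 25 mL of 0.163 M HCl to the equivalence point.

At equivalence: moles acid = moles base. moles HCl = 0.163 × 25/1000 = 0.004075 mol. V_base = moles / 0.127 × 1000 = 32.1 mL.

V_{base} = 32.1 mL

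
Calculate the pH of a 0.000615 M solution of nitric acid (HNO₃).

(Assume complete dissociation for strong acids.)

[H⁺] = 0.000615 M for strong acid. pH = -log[H⁺] = -log(0.000615)

pH = 3.21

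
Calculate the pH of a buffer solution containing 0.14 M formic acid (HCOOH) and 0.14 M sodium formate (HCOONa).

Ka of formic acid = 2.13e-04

pKa = -log(2.13e-04) = 3.67. pH = pKa + log([A⁻]/[HA]) = 3.67 + log(0.14/0.14)

pH = 3.67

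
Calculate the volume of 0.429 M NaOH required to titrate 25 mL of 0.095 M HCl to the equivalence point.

At equivalence: moles acid = moles base. moles HCl = 0.095 × 25/1000 = 0.002375 mol. V_base = moles / 0.429 × 1000 = 5.5 mL.

V_{base} = 5.5 mL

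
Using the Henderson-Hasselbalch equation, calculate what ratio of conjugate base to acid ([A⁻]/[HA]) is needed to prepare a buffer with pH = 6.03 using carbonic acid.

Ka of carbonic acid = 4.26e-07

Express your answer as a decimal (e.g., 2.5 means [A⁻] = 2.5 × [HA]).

pKa = -log(4.26e-07) = 6.3706. pH = pKa + log([A⁻]/[HA]), so log([A⁻]/[HA]) = pH − pKa = 6.03 − 6.3706 = -0.3406. [A⁻]/[HA] = 10^(-0.3406) = 0.456

[A⁻]/[HA] = 0.456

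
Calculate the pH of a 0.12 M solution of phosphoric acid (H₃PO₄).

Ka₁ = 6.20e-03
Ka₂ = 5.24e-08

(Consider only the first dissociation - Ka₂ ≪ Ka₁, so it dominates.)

First dissociation dominates. From Ka₁ = [H⁺][HA⁻]/[H₂A], x² + Ka₁·x − Ka₁·C = 0 with C = 0.12 M and Ka₁ = 6.20e-03. Solving: [H⁺] = (−Ka₁ + √(Ka₁² + 4·Ka₁·C)) / 2 = 2.4352e-02 M. pH = -log(2.4352e-02) = 1.61.

pH = 1.61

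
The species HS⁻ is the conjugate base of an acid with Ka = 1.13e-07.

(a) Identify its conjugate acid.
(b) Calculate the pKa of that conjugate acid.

(a) The conjugate acid is formed by adding one H⁺ to HS⁻, giving H₂S. (b) pKa = -log(Ka) = -log(1.13e-07) = 6.95.

Conjugate acid: H₂S; pK_a = 6.95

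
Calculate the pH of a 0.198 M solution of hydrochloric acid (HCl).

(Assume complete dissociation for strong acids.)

[H⁺] = 0.198 M for strong acid. pH = -log[H⁺] = -log(0.198)

pH = 0.70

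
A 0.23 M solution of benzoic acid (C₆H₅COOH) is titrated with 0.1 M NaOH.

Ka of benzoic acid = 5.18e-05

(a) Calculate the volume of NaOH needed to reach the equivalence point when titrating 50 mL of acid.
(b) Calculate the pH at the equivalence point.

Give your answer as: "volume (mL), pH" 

moles acid = 0.23 × 50/1000 = 0.0115 mol; V_base = moles/0.1 × 1000 = 115.0 mL. At equivalence only the conjugate base is present: [A⁻] = 0.0115/0.165 = 6.9697e-02 M. Kb = Kw/Ka = 1.93e-10; [OH⁻] = √(Kb × [A⁻]) = 3.6681e-06; pOH = 5.44; pH = 14 - pOH = 8.56.

V = 115.0 mL, pH = 8.56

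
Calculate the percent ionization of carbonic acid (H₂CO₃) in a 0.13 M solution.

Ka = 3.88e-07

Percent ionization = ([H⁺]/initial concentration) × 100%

Using Ka equilibrium: x² + Ka×x - Ka×C = 0. Solving: [H⁺] = 2.2439e-04. Percent = (2.2439e-04/0.13) × 100

Percent ionization = 0.173%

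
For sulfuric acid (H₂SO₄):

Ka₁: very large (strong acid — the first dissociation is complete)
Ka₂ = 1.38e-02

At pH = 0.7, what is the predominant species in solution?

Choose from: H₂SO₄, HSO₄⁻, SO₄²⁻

The first dissociation is complete, so H₂SO₄ itself is never the predominant species in water; pKa₂ = -log(1.38e-02) = 1.86. For a polyprotic acid the predominant species crosses at each pKa: below pKa_n the protonated form dominates, above it the deprotonated form does. At pH = 0.7, the predominant species is HSO₄⁻.

HSO₄⁻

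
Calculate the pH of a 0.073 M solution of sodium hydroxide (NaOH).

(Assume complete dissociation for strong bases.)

[OH⁻] = 0.073 M for strong base. pOH = -log[OH⁻] = 1.14, pH = 14 - pOH

pH = 12.86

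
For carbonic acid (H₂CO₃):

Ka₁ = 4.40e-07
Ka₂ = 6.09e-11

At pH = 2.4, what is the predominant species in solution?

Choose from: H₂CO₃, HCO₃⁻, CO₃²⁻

pKa₁ = 6.36, pKa₂ = 10.22. For a polyprotic acid the predominant species crosses at each pKa: below pKa_n the protonated form dominates, above it the deprotonated form does. At pH = 2.4, the predominant species is H₂CO₃.

H₂CO₃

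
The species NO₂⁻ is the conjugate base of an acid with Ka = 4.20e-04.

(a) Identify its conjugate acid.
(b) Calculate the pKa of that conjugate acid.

(a) The conjugate acid is formed by adding one H⁺ to NO₂⁻, giving HNO₂. (b) pKa = -log(Ka) = -log(4.20e-04) = 3.38.

Conjugate acid: HNO₂; pK_a = 3.38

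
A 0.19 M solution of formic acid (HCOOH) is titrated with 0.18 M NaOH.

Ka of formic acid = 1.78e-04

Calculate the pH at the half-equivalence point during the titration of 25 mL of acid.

At half-equivalence [HA] = [A⁻], so Henderson-Hasselbalch gives pH = pKa = -log(1.78e-04) = 3.75.

pH = pKa = 3.75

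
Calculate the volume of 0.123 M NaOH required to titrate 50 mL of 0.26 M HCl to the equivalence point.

At equivalence: moles acid = moles base. moles HCl = 0.26 × 50/1000 = 0.013 mol. V_base = moles / 0.123 × 1000 = 105.7 mL.

V_{base} = 105.7 mL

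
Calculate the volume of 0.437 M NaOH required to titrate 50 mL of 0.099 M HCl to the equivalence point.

At equivalence: moles acid = moles base. moles HCl = 0.099 × 50/1000 = 0.00495 mol. V_base = moles / 0.437 × 1000 = 11.3 mL.

V_{base} = 11.3 mL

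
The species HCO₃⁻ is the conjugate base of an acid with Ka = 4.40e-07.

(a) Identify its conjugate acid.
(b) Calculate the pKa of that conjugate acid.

(a) The conjugate acid is formed by adding one H⁺ to HCO₃⁻, giving H₂CO₃. (b) pKa = -log(Ka) = -log(4.40e-07) = 6.36.

Conjugate acid: H₂CO₃; pK_a = 6.36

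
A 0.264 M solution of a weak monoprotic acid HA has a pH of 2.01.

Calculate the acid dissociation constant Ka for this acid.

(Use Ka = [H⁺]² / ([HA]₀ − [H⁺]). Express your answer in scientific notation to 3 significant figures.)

[H⁺] = 10^(−pH) = 10^(−2.01) = 9.772e-03 M. For HA ⇌ H⁺ + A⁻, Ka = [H⁺][A⁻]/[HA] = [H⁺]² / ([HA]₀ − [H⁺]) = (9.772e-03)² / (0.264 − 9.772e-03) = 3.76e-04.

K_a = 3.76e-04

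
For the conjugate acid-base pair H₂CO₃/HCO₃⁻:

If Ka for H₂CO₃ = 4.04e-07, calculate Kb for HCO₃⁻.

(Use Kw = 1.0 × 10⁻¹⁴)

For a conjugate pair Ka × Kb = Kw, so Kb = Kw/Ka = 1.0 × 10⁻¹⁴ / 4.04e-07 = 2.48e-08.

K_b = 2.48e-08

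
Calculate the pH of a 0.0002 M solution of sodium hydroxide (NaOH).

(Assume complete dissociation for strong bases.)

[OH⁻] = 0.0002 M for strong base. pOH = -log[OH⁻] = 3.70, pH = 14 - pOH

pH = 10.30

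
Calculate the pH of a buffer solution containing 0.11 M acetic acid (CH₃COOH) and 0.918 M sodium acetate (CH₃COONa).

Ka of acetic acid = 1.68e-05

pKa = -log(1.68e-05) = 4.77. pH = pKa + log([A⁻]/[HA]) = 4.77 + log(0.918/0.11)

pH = 5.70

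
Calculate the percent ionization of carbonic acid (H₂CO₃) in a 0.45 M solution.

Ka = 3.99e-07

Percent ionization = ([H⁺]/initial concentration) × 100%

Using Ka equilibrium: x² + Ka×x - Ka×C = 0. Solving: [H⁺] = 4.2353e-04. Percent = (4.2353e-04/0.45) × 100

Percent ionization = 0.0941%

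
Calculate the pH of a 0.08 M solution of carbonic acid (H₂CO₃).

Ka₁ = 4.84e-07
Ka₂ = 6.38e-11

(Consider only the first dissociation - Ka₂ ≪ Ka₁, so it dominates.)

First dissociation dominates. From Ka₁ = [H⁺][HA⁻]/[H₂A], x² + Ka₁·x − Ka₁·C = 0 with C = 0.08 M and Ka₁ = 4.84e-07. Solving: [H⁺] = (−Ka₁ + √(Ka₁² + 4·Ka₁·C)) / 2 = 1.9653e-04 M. pH = -log(1.9653e-04) = 3.71.

pH = 3.71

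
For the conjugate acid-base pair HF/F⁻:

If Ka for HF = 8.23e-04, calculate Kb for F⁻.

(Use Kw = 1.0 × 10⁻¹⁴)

For a conjugate pair Ka × Kb = Kw, so Kb = Kw/Ka = 1.0 × 10⁻¹⁴ / 8.23e-04 = 1.22e-11.

K_b = 1.22e-11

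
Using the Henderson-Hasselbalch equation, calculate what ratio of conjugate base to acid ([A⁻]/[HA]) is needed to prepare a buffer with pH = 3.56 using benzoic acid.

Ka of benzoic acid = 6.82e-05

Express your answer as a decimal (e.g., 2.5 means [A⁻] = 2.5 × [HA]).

pKa = -log(6.82e-05) = 4.1662. pH = pKa + log([A⁻]/[HA]), so log([A⁻]/[HA]) = pH − pKa = 3.56 − 4.1662 = -0.6062. [A⁻]/[HA] = 10^(-0.6062) = 0.248

[A⁻]/[HA] = 0.248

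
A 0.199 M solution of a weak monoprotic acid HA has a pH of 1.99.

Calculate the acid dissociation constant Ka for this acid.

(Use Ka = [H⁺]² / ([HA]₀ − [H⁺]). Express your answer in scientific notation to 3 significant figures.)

[H⁺] = 10^(−pH) = 10^(−1.99) = 1.023e-02 M. For HA ⇌ H⁺ + A⁻, Ka = [H⁺][A⁻]/[HA] = [H⁺]² / ([HA]₀ − [H⁺]) = (1.023e-02)² / (0.199 − 1.023e-02) = 5.55e-04.

K_a = 5.55e-04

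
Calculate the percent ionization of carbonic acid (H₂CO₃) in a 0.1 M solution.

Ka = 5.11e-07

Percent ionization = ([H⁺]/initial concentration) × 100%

Using Ka equilibrium: x² + Ka×x - Ka×C = 0. Solving: [H⁺] = 2.2580e-04. Percent = (2.2580e-04/0.1) × 100

Percent ionization = 0.226%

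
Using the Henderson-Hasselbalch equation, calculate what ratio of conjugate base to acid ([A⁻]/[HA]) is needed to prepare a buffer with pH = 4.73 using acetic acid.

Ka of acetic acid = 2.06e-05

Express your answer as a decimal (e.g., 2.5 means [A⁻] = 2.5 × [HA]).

pKa = -log(2.06e-05) = 4.6861. pH = pKa + log([A⁻]/[HA]), so log([A⁻]/[HA]) = pH − pKa = 4.73 − 4.6861 = 0.0439. [A⁻]/[HA] = 10^(0.0439) = 1.11

[A⁻]/[HA] = 1.11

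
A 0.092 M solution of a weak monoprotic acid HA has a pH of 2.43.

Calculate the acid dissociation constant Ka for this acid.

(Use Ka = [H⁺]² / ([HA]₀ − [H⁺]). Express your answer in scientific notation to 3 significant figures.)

[H⁺] = 10^(−pH) = 10^(−2.43) = 3.715e-03 M. For HA ⇌ H⁺ + A⁻, Ka = [H⁺][A⁻]/[HA] = [H⁺]² / ([HA]₀ − [H⁺]) = (3.715e-03)² / (0.092 − 3.715e-03) = 1.56e-04.

K_a = 1.56e-04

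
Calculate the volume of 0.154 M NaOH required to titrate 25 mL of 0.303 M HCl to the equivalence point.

At equivalence: moles acid = moles base. moles HCl = 0.303 × 25/1000 = 0.007575 mol. V_base = moles / 0.154 × 1000 = 49.2 mL.

V_{base} = 49.2 mL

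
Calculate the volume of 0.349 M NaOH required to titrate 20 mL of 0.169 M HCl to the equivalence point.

At equivalence: moles acid = moles base. moles HCl = 0.169 × 20/1000 = 0.00338 mol. V_base = moles / 0.349 × 1000 = 9.7 mL.

V_{base} = 9.7 mL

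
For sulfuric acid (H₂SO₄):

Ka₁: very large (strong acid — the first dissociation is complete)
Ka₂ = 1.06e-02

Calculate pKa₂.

pKa₂ = -log(Ka₂) = -log(1.06e-02) = 1.97.

pK_{a2} = 1.97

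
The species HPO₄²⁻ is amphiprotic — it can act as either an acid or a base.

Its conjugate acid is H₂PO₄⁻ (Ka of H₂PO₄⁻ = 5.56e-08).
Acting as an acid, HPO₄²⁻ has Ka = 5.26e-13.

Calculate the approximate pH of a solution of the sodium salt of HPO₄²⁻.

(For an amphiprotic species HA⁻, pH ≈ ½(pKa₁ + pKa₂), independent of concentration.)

pKa₁ = -log(5.56e-08) = 7.25; pKa₂ = -log(5.26e-13) = 12.28. For an amphiprotic species, pH ≈ ½(pKa₁ + pKa₂) = ½(7.25 + 12.28) = 9.77.

pH = 9.77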